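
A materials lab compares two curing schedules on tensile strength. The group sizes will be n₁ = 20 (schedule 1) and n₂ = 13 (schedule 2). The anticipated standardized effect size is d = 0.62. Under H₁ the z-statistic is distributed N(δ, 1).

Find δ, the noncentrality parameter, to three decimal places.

δ = d / √(1/n₁ + 1/n₂) = 0.62 / √(1/20 + 1/13) = 1.7403

δ ≈ 1.740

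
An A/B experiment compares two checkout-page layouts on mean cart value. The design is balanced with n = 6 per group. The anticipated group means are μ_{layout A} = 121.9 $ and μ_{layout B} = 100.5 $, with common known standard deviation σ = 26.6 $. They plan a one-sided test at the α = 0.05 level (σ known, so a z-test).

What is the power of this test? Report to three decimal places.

Standardized effect: d = |μ_{layout A} − μ_{layout B}| / σ = |121.9 − 100.5| / 26.6 = 0.8045
Noncentrality parameter: δ = d·√(n/2) = 0.8045 × √(6/2) = 1.3935
Critical value for a one-sided test at α = 0.05: z_α = 1.645.
Power = Φ(δ − 1.645) = Φ(-0.251) = 0.4008.

Power ≈ 0.401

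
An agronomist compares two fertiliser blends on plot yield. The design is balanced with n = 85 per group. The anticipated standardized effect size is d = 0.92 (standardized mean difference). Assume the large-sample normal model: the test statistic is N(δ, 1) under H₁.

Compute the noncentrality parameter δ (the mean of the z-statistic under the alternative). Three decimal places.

δ ≈ 5.998

δ = d·√(n/2) = 0.92 × √(85/2) = 5.9977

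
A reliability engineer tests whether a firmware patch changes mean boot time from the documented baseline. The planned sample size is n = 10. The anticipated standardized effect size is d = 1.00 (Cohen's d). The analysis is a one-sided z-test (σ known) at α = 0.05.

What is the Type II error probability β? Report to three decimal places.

Noncentrality parameter: δ = d·√n = 1.00 × √10 = 3.1623
Critical value for a one-sided test at α = 0.05: z_α = 1.645.
Power = Φ(δ − 1.645) = Φ(1.517) = 0.9354.
Type II error: β = 1 − power = 1 − 0.9354 = 0.0646.

β ≈ 0.065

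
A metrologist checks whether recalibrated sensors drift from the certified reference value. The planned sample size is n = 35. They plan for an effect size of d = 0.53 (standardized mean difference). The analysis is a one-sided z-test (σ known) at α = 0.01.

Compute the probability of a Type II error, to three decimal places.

Noncentrality parameter: δ = d·√n = 0.53 × √35 = 3.1355
Critical value for a one-sided test at α = 0.01: z_α = 2.326.
Power = P(Z > 2.326 − δ) = Φ(0.809) = 0.7908.
Type II error: β = 1 − power = 1 − 0.7908 = 0.2092.

β ≈ 0.209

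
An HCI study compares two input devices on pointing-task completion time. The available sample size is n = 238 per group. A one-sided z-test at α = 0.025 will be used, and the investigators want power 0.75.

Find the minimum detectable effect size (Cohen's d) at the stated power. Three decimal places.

d ≈ 0.241

Required noncentrality: δ = z_{0.025} + z_{0.25} = 1.960 + 0.674 = 2.634.
δ = d·√(n/2) ⇒ d = δ/√(n/2) = 2.634/√(238/2) = 0.2415.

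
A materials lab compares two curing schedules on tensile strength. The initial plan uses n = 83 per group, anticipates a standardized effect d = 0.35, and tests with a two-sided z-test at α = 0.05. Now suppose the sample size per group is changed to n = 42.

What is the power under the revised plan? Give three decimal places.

Power ≈ 0.361

With n = 42 per group: δ = d·√(n/2) = 0.35 × √(42/2) = 1.6039. Critical value z_{0.025} = 1.960.
Revised power = Φ(δ − 1.960) + Φ(−δ − 1.960) = Φ(-0.356) + Φ(-3.564) = 0.3609 + 0.0002 = 0.3611.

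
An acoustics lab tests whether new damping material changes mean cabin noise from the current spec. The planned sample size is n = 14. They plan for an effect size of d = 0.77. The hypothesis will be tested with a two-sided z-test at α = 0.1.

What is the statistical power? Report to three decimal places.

Power ≈ 0.892

Noncentrality parameter: δ = d·√n = 0.77 × √14 = 2.8811
Two-sided α = 0.1 → critical value z_{0.05} = 1.645.
Power = Φ(δ − 1.645) + Φ(−δ − 1.645) = Φ(1.236) + Φ(-4.526) = 0.8918 + 0.0000 = 0.8918.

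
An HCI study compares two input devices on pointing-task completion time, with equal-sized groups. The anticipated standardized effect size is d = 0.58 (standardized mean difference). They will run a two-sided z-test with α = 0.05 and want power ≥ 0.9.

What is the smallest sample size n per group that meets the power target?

n = 63 per group

Set Φ(δ − 1.960) = 0.9; then δ − 1.960 = Φ⁻¹(0.9) = 1.282, giving δ = 3.242.
(Ignoring the negligible lower-tail rejection probability gives the usual closed-form inversion.)
δ = d·√(n/2) ⇒ n = 2(δ/d)² = 2 × (3.242 / 0.58)² = 62.47.
Rounding up, n = 63 per group.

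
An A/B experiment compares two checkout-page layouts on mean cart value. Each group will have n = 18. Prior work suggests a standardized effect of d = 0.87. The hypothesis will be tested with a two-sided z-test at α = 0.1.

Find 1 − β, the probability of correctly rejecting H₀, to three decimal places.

Noncentrality parameter: λ = d·√(n/2) = 0.87 × √(18/2) = 2.6100
Critical value for a two-sided test at α = 0.1: z_{α/2} = 1.645.
Power = Φ(λ − 1.645) + Φ(−λ − 1.645) = Φ(0.965) + Φ(-4.255) = 0.8328 + 0.0000 = 0.8328.

Power ≈ 0.833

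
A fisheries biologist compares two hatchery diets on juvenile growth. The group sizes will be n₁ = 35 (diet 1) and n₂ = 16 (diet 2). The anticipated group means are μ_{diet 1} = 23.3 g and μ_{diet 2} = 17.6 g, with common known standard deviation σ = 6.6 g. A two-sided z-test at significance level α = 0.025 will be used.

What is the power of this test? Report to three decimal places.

Standardized effect: d = |μ_{diet 1} − μ_{diet 2}| / σ = |23.3 − 17.6| / 6.6 = 0.8636
Noncentrality parameter: δ = d / √(1/n₁ + 1/n₂) = 0.8636 / √(1/35 + 1/16) = 2.8618
Two-sided α = 0.025 → critical value z_{0.0125} = 2.241.
Power = Φ(δ − 2.241) + Φ(−δ − 2.241) = Φ(0.620) + Φ(-5.103) = 0.7325 + 0.0000 = 0.7325.

Power ≈ 0.733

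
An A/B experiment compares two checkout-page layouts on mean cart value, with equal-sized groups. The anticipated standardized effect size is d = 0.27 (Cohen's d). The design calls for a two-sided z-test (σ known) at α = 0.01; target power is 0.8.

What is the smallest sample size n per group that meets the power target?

Set Φ(δ − 2.576) = 0.8; then δ − 2.576 = Φ⁻¹(0.8) = 0.842, giving δ = 3.417.
(The Φ(−δ − z_{α/2}) term is vanishingly small for δ > 0 and is dropped in the standard sample-size formula.)
δ = d·√(n/2) ⇒ n = 2(δ/d)² = 2 × (3.417 / 0.27)² = 320.41.
Round up to the next whole unit.

n = 321 per group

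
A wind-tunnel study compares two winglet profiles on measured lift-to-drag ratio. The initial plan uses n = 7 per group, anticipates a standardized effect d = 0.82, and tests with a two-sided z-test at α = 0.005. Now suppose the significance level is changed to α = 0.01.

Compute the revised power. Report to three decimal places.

Power ≈ 0.149

δ = d·√(n/2) = 0.82 × √(7/2) = 1.5341 (unchanged). New critical value: z_{0.005} = 2.576.
Revised power = Φ(δ − 2.576) + Φ(−δ − 2.576) = Φ(-1.042) + Φ(-4.110) = 0.1488 + 0.0000 = 0.1488.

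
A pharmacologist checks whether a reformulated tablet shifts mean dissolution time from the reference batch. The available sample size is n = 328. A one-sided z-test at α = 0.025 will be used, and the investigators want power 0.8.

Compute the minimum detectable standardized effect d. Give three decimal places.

d ≈ 0.155

Required noncentrality: δ = z_{0.025} + z_{0.20} = 1.960 + 0.842 = 2.802.
δ = d·√n ⇒ d = δ/√n = 2.802/√328 = 0.1547.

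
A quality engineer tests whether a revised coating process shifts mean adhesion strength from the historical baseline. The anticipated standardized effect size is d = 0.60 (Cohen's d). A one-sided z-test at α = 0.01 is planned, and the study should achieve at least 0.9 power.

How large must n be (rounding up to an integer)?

n = 37

Set Φ(δ − 2.326) = 0.9; then δ − 2.326 = Φ⁻¹(0.9) = 1.282, giving δ = 3.608.
δ = d·√n ⇒ n = (δ/d)² = (3.608 / 0.60)² = 36.16.
Round up to the next whole unit.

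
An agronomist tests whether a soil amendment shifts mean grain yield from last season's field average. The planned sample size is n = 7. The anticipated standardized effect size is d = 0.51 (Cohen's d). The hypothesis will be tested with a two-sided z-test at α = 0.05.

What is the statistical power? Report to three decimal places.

Noncentrality parameter: λ = d·√n = 0.51 × √7 = 1.3493
Two-sided α = 0.05 → critical value z_{0.025} = 1.960.
Power = Φ(λ − 1.960) + Φ(−λ − 1.960) = Φ(-0.611) + Φ(-3.309) = 0.2707 + 0.0005 = 0.2712.

Power ≈ 0.271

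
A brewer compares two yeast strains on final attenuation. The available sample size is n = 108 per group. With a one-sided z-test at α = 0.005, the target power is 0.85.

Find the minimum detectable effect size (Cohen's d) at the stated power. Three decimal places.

Required noncentrality: δ = z_{0.005} + z_{0.15} = 2.576 + 1.036 = 3.612.
δ = d·√(n/2) ⇒ d = δ/√(n/2) = 3.612/√(108/2) = 0.4916.

d ≈ 0.492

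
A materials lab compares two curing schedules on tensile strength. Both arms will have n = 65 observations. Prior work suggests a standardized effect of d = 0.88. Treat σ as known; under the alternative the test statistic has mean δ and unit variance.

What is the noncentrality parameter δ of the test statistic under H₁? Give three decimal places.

δ ≈ 5.017

δ = d·√(n/2) = 0.88 × √(65/2) = 5.0168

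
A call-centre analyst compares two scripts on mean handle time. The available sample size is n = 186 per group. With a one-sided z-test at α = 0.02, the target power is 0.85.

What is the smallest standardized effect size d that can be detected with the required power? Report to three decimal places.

Need Φ(δ − 2.054) = 0.85, so δ = 2.054 + 1.036 = 3.090.
δ = d·√(n/2) ⇒ d = δ/√(n/2) = 3.090/√(186/2) = 0.3204.

d ≈ 0.320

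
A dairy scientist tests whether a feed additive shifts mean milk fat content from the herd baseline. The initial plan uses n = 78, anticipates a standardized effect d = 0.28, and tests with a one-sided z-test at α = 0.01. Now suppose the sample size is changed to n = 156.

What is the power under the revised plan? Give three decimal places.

With n = 156: δ = d·√n = 0.28 × √156 = 3.4972. Critical value z_{0.01} = 2.326.
Revised power = Φ(δ − 2.326) = Φ(1.171) = 0.8792.

Power ≈ 0.879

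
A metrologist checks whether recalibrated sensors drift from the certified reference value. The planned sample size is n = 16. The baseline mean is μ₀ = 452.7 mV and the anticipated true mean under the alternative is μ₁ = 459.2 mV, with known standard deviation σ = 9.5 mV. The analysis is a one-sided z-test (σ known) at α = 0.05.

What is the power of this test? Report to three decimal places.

Power ≈ 0.863

Standardized effect: d = |μ₁ − μ₀| / σ = |459.2 − 452.7| / 9.5 = 0.6842
Noncentrality parameter: δ = d·√n = 0.6842 × √16 = 2.7368
One-sided α = 0.05 → critical value z_{0.05} = 1.645.
Power = P(Z > 1.645 − δ) = Φ(1.092) = 0.8626.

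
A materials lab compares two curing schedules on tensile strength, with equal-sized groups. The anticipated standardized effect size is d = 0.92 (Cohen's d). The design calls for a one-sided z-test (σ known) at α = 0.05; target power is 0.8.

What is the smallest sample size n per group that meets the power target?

Set Φ(δ − 1.645) = 0.8; then δ − 1.645 = Φ⁻¹(0.8) = 0.842, giving δ = 2.486.
δ = d·√(n/2) ⇒ n = 2(δ/d)² = 2 × (2.486 / 0.92)² = 14.61.
Rounding up, n = 15 per group.

n = 15 per group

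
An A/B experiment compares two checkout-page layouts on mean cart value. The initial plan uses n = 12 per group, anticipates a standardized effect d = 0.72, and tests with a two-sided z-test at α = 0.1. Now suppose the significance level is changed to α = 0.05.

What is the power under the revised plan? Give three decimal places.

Power ≈ 0.422

δ = d·√(n/2) = 0.72 × √(12/2) = 1.7636 (unchanged). New critical value: z_{0.025} = 1.960.
Revised power = Φ(δ − 1.960) + Φ(−δ − 1.960) = Φ(-0.196) + Φ(-3.724) = 0.4222 + 0.0001 = 0.4223.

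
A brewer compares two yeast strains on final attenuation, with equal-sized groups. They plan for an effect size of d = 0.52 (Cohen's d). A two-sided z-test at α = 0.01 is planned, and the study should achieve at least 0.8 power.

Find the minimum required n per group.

n = 87 per group

Set Φ(δ − 2.576) = 0.8; then δ − 2.576 = Φ⁻¹(0.8) = 0.842, giving δ = 3.417.
(Ignoring the negligible lower-tail rejection probability gives the usual closed-form inversion.)
δ = d·√(n/2) ⇒ n = 2(δ/d)² = 2 × (3.417 / 0.52)² = 86.38.
Round up to the next whole unit.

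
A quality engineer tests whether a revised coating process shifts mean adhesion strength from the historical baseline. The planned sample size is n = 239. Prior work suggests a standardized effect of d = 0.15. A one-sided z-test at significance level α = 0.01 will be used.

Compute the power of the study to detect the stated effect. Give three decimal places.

Noncentrality parameter: δ = d·√n = 0.15 × √239 = 2.3189
Critical value for a one-sided test at α = 0.01: z_α = 2.326.
Power = P(Z > 2.326 − δ) = Φ(-0.007) = 0.4970.

Power ≈ 0.497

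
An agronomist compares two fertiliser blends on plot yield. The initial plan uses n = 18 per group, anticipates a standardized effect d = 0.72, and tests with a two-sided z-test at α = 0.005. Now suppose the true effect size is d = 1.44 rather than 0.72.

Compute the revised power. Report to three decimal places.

With d = 1.44: δ = d·√(n/2) = 1.44 × √(18/2) = 4.3200. Critical value z_{0.0025} = 2.807.
Revised power = Φ(δ − 2.807) + Φ(−δ − 2.807) = Φ(1.513) + Φ(-7.127) = 0.9349 + 0.0000 = 0.9349.

Power ≈ 0.935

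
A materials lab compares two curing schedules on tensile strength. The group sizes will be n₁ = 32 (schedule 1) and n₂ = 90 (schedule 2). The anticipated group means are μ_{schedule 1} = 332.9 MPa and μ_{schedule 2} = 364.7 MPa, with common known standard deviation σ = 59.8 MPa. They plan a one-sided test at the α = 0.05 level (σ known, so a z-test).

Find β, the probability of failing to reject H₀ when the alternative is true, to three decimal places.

Standardized effect: d = |μ_{schedule 1} − μ_{schedule 2}| / σ = |332.9 − 364.7| / 59.8 = 0.5318
Noncentrality parameter: δ = d / √(1/n₁ + 1/n₂) = 0.5318 / √(1/32 + 1/90) = 2.5837
One-sided α = 0.05 → critical value z_{0.05} = 1.645.
Power = Φ(δ − 1.645) = Φ(0.939) = 0.8261.
Type II error: β = 1 − power = 1 − 0.8261 = 0.1739.

β ≈ 0.174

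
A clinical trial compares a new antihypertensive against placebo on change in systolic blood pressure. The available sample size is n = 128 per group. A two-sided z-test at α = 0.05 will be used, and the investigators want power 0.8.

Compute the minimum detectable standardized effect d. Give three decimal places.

d ≈ 0.350

Need Φ(δ − 1.960) = 0.8, so δ = 1.960 + 0.842 = 2.802.
(The second rejection-region term Φ(−δ − z_{α/2}) is negligible and dropped.)
δ = d·√(n/2) ⇒ d = δ/√(n/2) = 2.802/√(128/2) = 0.3502.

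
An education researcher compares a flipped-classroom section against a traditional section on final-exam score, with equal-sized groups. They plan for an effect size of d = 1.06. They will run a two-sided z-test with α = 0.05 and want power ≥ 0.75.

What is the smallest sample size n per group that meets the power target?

n = 13 per group

For power 0.75 need Φ(δ − z_{0.025}) = 0.75, so δ = z_{0.025} + z_{0.25} = 1.960 + 0.674 = 2.634.
(The Φ(−δ − z_{α/2}) term is vanishingly small for δ > 0 and is dropped in the standard sample-size formula.)
δ = d·√(n/2) ⇒ n = 2(δ/d)² = 2 × (2.634 / 1.06)² = 12.35.
Round up to the next whole unit.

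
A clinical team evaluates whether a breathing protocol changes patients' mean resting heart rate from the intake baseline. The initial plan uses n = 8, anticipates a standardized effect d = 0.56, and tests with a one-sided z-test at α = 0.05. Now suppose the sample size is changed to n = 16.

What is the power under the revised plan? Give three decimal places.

With n = 16: δ = d·√n = 0.56 × √16 = 2.2400. Critical value z_{0.05} = 1.645.
Revised power = Φ(δ − 1.645) = Φ(0.595) = 0.7241.

Power ≈ 0.724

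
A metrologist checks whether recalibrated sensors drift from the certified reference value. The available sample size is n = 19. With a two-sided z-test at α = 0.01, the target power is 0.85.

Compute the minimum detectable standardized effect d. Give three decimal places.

Need Φ(δ − 2.576) = 0.85, so δ = 2.576 + 1.036 = 3.612.
(Lower-tail contribution to power is negligible for δ > 0.)
δ = d·√n ⇒ d = δ/√n = 3.612/√19 = 0.8287.

d ≈ 0.829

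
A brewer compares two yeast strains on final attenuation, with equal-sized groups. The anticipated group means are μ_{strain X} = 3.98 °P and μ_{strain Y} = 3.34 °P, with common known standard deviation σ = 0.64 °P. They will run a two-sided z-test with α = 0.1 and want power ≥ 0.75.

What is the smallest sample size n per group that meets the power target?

Standardized effect: d = |μ_{strain X} − μ_{strain Y}| / σ = |3.98 − 3.34| / 0.64 = 1.0000
Set Φ(δ − 1.645) = 0.75; then δ − 1.645 = Φ⁻¹(0.75) = 0.674, giving δ = 2.319.
(The Φ(−δ − z_{α/2}) term is vanishingly small for δ > 0 and is dropped in the standard sample-size formula.)
δ = d·√(n/2) ⇒ n = 2(δ/d)² = 2 × (2.319 / 1.0000)² = 10.76.
Rounding up, n = 11 per group.

n = 11 per group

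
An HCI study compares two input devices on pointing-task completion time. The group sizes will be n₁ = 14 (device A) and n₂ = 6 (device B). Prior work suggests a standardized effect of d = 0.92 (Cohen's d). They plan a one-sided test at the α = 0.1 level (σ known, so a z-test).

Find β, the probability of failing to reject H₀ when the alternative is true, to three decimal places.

β ≈ 0.273

Noncentrality parameter: δ = d / √(1/n₁ + 1/n₂) = 0.92 / √(1/14 + 1/6) = 1.8854
One-sided α = 0.1 → critical value z_{0.1} = 1.282.
Power = Φ(δ − 1.282) = Φ(0.604) = 0.7270.
Type II error: β = 1 − power = 1 − 0.7270 = 0.2730.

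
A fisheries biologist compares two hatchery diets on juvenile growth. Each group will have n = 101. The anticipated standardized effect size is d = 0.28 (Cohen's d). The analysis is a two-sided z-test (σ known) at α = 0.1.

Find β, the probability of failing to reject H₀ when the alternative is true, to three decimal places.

Noncentrality parameter: δ = d·√(n/2) = 0.28 × √(101/2) = 1.9898
Two-sided α = 0.1 → critical value z_{0.05} = 1.645.
Power = Φ(δ − 1.645) + Φ(−δ − 1.645) = Φ(0.345) + Φ(-3.635) = 0.6349 + 0.0001 = 0.6351.
Type II error: β = 1 − power = 1 − 0.6351 = 0.3649.

β ≈ 0.365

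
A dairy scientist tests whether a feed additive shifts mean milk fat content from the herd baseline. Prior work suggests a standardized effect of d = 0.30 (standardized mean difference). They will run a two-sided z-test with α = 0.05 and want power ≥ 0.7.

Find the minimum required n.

For power 0.7 need Φ(δ − z_{0.025}) = 0.7, so δ = z_{0.025} + z_{0.30} = 1.960 + 0.524 = 2.484.
(Ignoring the negligible lower-tail rejection probability gives the usual closed-form inversion.)
δ = d·√n ⇒ n = (δ/d)² = (2.484 / 0.30)² = 68.58.
Round up to the next whole unit.

n = 69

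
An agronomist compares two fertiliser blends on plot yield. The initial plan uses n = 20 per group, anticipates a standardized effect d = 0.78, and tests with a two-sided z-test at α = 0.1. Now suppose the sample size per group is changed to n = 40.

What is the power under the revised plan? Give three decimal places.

With n = 40 per group: δ = d·√(n/2) = 0.78 × √(40/2) = 3.4883. Critical value z_{0.05} = 1.645.
Revised power = Φ(δ − 1.645) + Φ(−δ − 1.645) = Φ(1.843) + Φ(-5.133) = 0.9674 + 0.0000 = 0.9674.

Power ≈ 0.967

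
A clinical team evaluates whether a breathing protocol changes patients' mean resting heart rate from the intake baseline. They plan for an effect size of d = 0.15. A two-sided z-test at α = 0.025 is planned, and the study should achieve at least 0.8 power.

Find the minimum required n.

n = 423

For power 0.8 need Φ(δ − z_{0.0125}) = 0.8, so δ = z_{0.0125} + z_{0.20} = 2.241 + 0.842 = 3.083.
(The Φ(−δ − z_{α/2}) term is vanishingly small for δ > 0 and is dropped in the standard sample-size formula.)
δ = d·√n ⇒ n = (δ/d)² = (3.083 / 0.15)² = 422.45.
Round up to the next whole unit.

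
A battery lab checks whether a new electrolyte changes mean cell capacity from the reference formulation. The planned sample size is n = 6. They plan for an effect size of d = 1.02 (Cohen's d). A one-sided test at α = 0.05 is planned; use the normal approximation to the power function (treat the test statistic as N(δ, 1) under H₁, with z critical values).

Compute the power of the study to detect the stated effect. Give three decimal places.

Power ≈ 0.803

Noncentrality parameter: δ = d·√n = 1.02 × √6 = 2.4985
One-sided α = 0.05 → critical value z_{0.05} = 1.645.
Power = Φ(δ − 1.645) = Φ(0.854) = 0.8033.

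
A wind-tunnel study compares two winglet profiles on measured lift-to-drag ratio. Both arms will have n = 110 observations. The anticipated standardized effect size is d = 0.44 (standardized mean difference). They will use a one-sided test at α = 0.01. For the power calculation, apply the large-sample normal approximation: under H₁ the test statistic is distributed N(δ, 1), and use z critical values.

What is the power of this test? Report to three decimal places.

Power ≈ 0.826

Noncentrality parameter: λ = d·√(n/2) = 0.44 × √(110/2) = 3.2631
One-sided α = 0.01 → critical value z_{0.01} = 2.326.
Power = Φ(λ − 2.326) = Φ(0.937) = 0.8256.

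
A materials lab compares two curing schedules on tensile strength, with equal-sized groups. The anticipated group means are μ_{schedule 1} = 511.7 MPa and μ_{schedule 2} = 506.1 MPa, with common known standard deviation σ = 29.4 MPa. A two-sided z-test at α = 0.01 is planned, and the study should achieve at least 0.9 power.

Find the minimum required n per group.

n = 821 per group

Standardized effect: d = |μ_{schedule 1} − μ_{schedule 2}| / σ = |511.7 − 506.1| / 29.4 = 0.1905
For power 0.9 need Φ(δ − z_{0.005}) = 0.9, so δ = z_{0.005} + z_{0.10} = 2.576 + 1.282 = 3.857.
(Ignoring the negligible lower-tail rejection probability gives the usual closed-form inversion.)
δ = d·√(n/2) ⇒ n = 2(δ/d)² = 2 × (3.857 / 0.1905)² = 820.23.
Round up to the next whole unit.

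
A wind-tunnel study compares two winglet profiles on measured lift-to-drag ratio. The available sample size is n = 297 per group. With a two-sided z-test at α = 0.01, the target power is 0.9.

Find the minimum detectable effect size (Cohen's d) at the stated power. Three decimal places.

Required noncentrality: δ = z_{0.005} + z_{0.10} = 2.576 + 1.282 = 3.857.
(Lower-tail contribution to power is negligible for δ > 0.)
δ = d·√(n/2) ⇒ d = δ/√(n/2) = 3.857/√(297/2) = 0.3165.

d ≈ 0.317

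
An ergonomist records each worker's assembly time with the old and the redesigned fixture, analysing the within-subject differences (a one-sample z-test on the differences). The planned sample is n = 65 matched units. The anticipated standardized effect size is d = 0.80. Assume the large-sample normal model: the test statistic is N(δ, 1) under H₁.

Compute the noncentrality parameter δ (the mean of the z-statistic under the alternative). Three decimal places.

δ = d·√n = 0.80 × √65 = 6.4498

δ ≈ 6.450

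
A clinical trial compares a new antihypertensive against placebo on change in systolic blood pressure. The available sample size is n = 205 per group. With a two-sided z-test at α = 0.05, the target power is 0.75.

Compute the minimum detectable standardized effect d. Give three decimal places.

Required noncentrality: δ = z_{0.025} + z_{0.25} = 1.960 + 0.674 = 2.634.
(The second rejection-region term Φ(−δ − z_{α/2}) is negligible and dropped.)
δ = d·√(n/2) ⇒ d = δ/√(n/2) = 2.634/√(205/2) = 0.2602.

d ≈ 0.260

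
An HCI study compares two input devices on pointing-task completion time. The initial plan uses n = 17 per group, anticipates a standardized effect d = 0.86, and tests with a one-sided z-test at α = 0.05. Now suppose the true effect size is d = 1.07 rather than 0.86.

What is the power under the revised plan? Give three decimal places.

Power ≈ 0.930

With d = 1.07: δ = d·√(n/2) = 1.07 × √(17/2) = 3.1196. Critical value z_{0.05} = 1.645.
Revised power = Φ(δ − 1.645) = Φ(1.475) = 0.9299.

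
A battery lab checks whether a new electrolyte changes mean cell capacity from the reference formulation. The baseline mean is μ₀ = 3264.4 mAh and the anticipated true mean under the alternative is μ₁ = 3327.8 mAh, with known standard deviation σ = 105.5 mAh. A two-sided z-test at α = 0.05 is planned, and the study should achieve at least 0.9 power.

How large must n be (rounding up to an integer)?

n = 30

Standardized effect: d = |μ₁ − μ₀| / σ = |3327.8 − 3264.4| / 105.5 = 0.6009
Set Φ(δ − 1.960) = 0.9; then δ − 1.960 = Φ⁻¹(0.9) = 1.282, giving δ = 3.242.
(For δ > 0 the lower-tail rejection region contributes negligibly to power, so the one-term inversion is standard.)
δ = d·√n ⇒ n = (δ/d)² = (3.242 / 0.6009)² = 29.10.
Round up to the next whole unit.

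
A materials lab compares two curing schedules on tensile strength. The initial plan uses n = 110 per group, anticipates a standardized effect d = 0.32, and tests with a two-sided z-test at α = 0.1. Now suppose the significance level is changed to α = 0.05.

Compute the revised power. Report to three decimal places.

δ = d·√(n/2) = 0.32 × √(110/2) = 2.3732 (unchanged). New critical value: z_{0.025} = 1.960.
Revised power = Φ(δ − 1.960) + Φ(−δ − 1.960) = Φ(0.413) + Φ(-4.333) = 0.6603 + 0.0000 = 0.6603.

Power ≈ 0.660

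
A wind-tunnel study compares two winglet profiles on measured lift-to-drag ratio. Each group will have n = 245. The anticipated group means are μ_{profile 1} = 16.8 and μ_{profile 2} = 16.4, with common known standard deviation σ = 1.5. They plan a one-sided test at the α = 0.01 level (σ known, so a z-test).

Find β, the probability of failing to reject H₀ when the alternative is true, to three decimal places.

β ≈ 0.266

Standardized effect: d = |μ_{profile 1} − μ_{profile 2}| / σ = |16.8 − 16.4| / 1.5 = 0.2667
Noncentrality parameter: δ = d·√(n/2) = 0.2667 × √(245/2) = 2.9515
One-sided α = 0.01 → critical value z_{0.01} = 2.326.
Power = P(Z > 2.326 − δ) = Φ(0.625) = 0.7341.
Type II error: β = 1 − power = 1 − 0.7341 = 0.2659.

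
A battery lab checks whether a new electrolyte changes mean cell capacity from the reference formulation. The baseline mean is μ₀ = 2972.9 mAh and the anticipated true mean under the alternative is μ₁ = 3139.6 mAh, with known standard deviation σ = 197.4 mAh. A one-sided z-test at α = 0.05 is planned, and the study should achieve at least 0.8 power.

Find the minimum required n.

n = 9

Standardized effect: d = |μ₁ − μ₀| / σ = |3139.6 − 2972.9| / 197.4 = 0.8445
For power 0.8 need Φ(δ − z_{0.05}) = 0.8, so δ = z_{0.05} + z_{0.20} = 1.645 + 0.842 = 2.486.
δ = d·√n ⇒ n = (δ/d)² = (2.486 / 0.8445)² = 8.67.
Round up to the next whole unit.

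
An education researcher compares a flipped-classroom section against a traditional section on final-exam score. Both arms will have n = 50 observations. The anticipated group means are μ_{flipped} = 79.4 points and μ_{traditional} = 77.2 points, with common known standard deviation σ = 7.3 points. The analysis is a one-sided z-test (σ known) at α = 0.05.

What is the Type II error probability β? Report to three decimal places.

Standardized effect: d = |μ_{flipped} − μ_{traditional}| / σ = |79.4 − 77.2| / 7.3 = 0.3014
Noncentrality parameter: δ = d·√(n/2) = 0.3014 × √(50/2) = 1.5068
One-sided α = 0.05 → critical value z_{0.05} = 1.645.
Power = P(Z > 1.645 − δ) = Φ(-0.138) = 0.4451.
Type II error: β = 1 − power = 1 − 0.4451 = 0.5549.

β ≈ 0.555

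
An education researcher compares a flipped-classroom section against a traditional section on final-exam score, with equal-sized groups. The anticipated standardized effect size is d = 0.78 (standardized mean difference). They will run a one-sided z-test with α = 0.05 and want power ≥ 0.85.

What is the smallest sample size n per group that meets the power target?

For power 0.85 need Φ(δ − z_{0.05}) = 0.85, so δ = z_{0.05} + z_{0.15} = 1.645 + 1.036 = 2.681.
δ = d·√(n/2) ⇒ n = 2(δ/d)² = 2 × (2.681 / 0.78)² = 23.63.
Round up to the next whole unit.

n = 24 per group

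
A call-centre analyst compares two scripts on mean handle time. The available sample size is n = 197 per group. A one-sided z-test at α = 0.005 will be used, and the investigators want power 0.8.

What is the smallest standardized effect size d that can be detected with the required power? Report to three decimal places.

Need Φ(δ − 2.576) = 0.8, so δ = 2.576 + 0.842 = 3.417.
δ = d·√(n/2) ⇒ d = δ/√(n/2) = 3.417/√(197/2) = 0.3443.

d ≈ 0.344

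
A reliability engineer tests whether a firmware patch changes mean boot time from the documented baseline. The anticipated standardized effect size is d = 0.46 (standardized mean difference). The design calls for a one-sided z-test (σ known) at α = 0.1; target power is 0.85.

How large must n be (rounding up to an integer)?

n = 26

For power 0.85 need Φ(δ − z_{0.1}) = 0.85, so δ = z_{0.1} + z_{0.15} = 1.282 + 1.036 = 2.318.
δ = d·√n ⇒ n = (δ/d)² = (2.318 / 0.46)² = 25.39.
Rounding up, n = 26.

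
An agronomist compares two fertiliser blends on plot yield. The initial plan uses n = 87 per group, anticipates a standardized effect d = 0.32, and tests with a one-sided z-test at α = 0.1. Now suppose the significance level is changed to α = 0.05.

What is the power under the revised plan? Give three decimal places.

δ = d·√(n/2) = 0.32 × √(87/2) = 2.1105 (unchanged). New critical value: z_{0.05} = 1.645.
Revised power = Φ(δ − 1.645) = Φ(0.466) = 0.6793.

Power ≈ 0.679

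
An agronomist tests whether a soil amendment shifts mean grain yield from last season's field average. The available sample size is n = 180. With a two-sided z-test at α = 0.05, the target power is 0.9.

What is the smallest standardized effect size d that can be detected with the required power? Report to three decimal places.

Required noncentrality: δ = z_{0.025} + z_{0.10} = 1.960 + 1.282 = 3.242.
(The second rejection-region term Φ(−δ − z_{α/2}) is negligible and dropped.)
δ = d·√n ⇒ d = δ/√n = 3.242/√180 = 0.2416.

d ≈ 0.242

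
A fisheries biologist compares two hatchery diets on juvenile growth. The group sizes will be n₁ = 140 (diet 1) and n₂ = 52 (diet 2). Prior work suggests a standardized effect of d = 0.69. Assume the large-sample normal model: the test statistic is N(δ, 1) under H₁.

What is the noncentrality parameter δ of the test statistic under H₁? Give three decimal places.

δ ≈ 4.249

δ = d / √(1/n₁ + 1/n₂) = 0.69 / √(1/140 + 1/52) = 4.2488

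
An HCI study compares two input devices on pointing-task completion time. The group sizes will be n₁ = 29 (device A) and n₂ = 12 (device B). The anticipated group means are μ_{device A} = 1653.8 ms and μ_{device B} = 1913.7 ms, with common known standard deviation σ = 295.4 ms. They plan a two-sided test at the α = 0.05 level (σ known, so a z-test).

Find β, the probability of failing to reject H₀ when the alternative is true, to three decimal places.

Standardized effect: d = |μ_{device A} − μ_{device B}| / σ = |1653.8 − 1913.7| / 295.4 = 0.8798
Noncentrality parameter: δ = d / √(1/n₁ + 1/n₂) = 0.8798 / √(1/29 + 1/12) = 2.5633
Two-sided α = 0.05 → critical value z_{0.025} = 1.960.
Power = Φ(δ − 1.960) + Φ(−δ − 1.960) = Φ(0.603) + Φ(-4.523) = 0.7268 + 0.0000 = 0.7268.
Type II error: β = 1 − power = 1 − 0.7268 = 0.2732.

β ≈ 0.273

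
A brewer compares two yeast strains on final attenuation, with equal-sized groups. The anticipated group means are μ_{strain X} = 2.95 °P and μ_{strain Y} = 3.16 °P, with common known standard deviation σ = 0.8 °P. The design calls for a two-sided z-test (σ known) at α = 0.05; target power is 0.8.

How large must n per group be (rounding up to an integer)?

n = 228 per group

Standardized effect: d = |μ_{strain X} − μ_{strain Y}| / σ = |2.95 − 3.16| / 0.8 = 0.2625
Set Φ(δ − 1.960) = 0.8; then δ − 1.960 = Φ⁻¹(0.8) = 0.842, giving δ = 2.802.
(The Φ(−δ − z_{α/2}) term is vanishingly small for δ > 0 and is dropped in the standard sample-size formula.)
δ = d·√(n/2) ⇒ n = 2(δ/d)² = 2 × (2.802 / 0.2625)² = 227.81.
Rounding up, n = 228 per group.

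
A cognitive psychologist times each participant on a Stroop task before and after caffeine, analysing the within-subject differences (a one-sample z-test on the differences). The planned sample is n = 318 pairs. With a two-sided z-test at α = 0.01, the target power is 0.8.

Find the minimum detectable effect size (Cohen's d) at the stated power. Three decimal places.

Required noncentrality: δ = z_{0.005} + z_{0.20} = 2.576 + 0.842 = 3.417.
(The second rejection-region term Φ(−δ − z_{α/2}) is negligible and dropped.)
δ = d·√n ⇒ d = δ/√n = 3.417/√318 = 0.1916.

d ≈ 0.192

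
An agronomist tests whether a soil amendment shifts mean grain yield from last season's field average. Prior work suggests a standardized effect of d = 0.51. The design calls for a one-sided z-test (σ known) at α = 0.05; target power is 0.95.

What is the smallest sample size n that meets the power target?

n = 42

For power 0.95 need Φ(δ − z_{0.05}) = 0.95, so δ = z_{0.05} + z_{0.05} = 1.645 + 1.645 = 3.290.
δ = d·√n ⇒ n = (δ/d)² = (3.290 / 0.51)² = 41.61.
Round up to the next whole unit.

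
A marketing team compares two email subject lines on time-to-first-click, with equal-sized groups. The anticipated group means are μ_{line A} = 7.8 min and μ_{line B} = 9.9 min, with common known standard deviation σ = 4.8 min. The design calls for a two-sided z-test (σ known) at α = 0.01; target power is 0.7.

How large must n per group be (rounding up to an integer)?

Standardized effect: d = |μ_{line A} − μ_{line B}| / σ = |7.8 − 9.9| / 4.8 = 0.4375
Set Φ(δ − 2.576) = 0.7; then δ − 2.576 = Φ⁻¹(0.7) = 0.524, giving δ = 3.100.
(Ignoring the negligible lower-tail rejection probability gives the usual closed-form inversion.)
δ = d·√(n/2) ⇒ n = 2(δ/d)² = 2 × (3.100 / 0.4375)² = 100.43.
Round up to the next whole unit.

n = 101 per group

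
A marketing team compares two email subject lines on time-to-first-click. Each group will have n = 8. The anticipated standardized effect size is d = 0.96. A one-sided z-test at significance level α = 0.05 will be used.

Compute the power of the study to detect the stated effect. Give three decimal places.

Noncentrality parameter: δ = d·√(n/2) = 0.96 × √(8/2) = 1.9200
Critical value for a one-sided test at α = 0.05: z_α = 1.645.
Power = Φ(δ − 1.645) = Φ(0.275) = 0.6084.

Power ≈ 0.608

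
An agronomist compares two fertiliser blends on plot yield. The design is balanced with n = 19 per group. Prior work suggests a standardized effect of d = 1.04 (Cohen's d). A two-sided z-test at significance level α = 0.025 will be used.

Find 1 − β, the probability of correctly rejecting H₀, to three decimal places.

Power ≈ 0.833

Noncentrality parameter: δ = d·√(n/2) = 1.04 × √(19/2) = 3.2055
Critical value for a two-sided test at α = 0.025: z_{α/2} = 2.241.
Power = Φ(δ − 2.241) + Φ(−δ − 2.241) = Φ(0.964) + Φ(-5.447) = 0.8325 + 0.0000 = 0.8325.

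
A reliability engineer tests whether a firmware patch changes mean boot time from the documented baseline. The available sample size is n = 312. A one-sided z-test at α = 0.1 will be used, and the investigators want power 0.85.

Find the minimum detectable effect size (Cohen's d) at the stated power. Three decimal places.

d ≈ 0.131

Required noncentrality: δ = z_{0.1} + z_{0.15} = 1.282 + 1.036 = 2.318.
δ = d·√n ⇒ d = δ/√n = 2.318/√312 = 0.1312.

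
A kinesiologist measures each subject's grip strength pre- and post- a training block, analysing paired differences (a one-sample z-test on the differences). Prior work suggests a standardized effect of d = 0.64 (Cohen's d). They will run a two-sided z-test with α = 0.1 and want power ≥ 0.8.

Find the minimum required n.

Set Φ(δ − 1.645) = 0.8; then δ − 1.645 = Φ⁻¹(0.8) = 0.842, giving δ = 2.486.
(The Φ(−δ − z_{α/2}) term is vanishingly small for δ > 0 and is dropped in the standard sample-size formula.)
δ = d·√n ⇒ n = (δ/d)² = (2.486 / 0.64)² = 15.09.
Round up to the next whole unit.

n = 16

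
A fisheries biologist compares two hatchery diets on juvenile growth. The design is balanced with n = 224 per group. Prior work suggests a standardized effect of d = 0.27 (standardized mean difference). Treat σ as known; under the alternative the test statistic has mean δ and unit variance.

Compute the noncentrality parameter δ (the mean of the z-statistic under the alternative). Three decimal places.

δ ≈ 2.857

The noncentrality parameter scales effect size by the design's sample-size factor: δ = d·√(n/2) = 0.27 × √(224/2) = 2.8574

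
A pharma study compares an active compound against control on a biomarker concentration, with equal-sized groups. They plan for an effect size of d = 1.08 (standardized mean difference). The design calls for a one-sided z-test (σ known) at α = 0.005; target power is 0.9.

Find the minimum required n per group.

n = 26 per group

Set Φ(δ − 2.576) = 0.9; then δ − 2.576 = Φ⁻¹(0.9) = 1.282, giving δ = 3.857.
δ = d·√(n/2) ⇒ n = 2(δ/d)² = 2 × (3.857 / 1.08)² = 25.51.
Rounding up, n = 26 per group.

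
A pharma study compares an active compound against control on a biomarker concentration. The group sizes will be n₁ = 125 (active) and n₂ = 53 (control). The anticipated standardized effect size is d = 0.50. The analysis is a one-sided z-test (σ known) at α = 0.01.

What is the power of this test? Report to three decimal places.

Power ≈ 0.765

Noncentrality parameter: δ = d / √(1/n₁ + 1/n₂) = 0.50 / √(1/125 + 1/53) = 3.0504
One-sided α = 0.01 → critical value z_{0.01} = 2.326.
Power = Φ(δ − 2.326) = Φ(0.724) = 0.7655.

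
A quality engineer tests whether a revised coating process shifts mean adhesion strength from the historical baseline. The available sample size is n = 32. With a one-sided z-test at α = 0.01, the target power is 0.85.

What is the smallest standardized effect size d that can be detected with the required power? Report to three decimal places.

d ≈ 0.594

Required noncentrality: δ = z_{0.01} + z_{0.15} = 2.326 + 1.036 = 3.363.
δ = d·√n ⇒ d = δ/√n = 3.363/√32 = 0.5945.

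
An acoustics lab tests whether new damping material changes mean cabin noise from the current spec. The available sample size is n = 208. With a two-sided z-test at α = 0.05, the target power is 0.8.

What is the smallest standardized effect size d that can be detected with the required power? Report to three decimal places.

Need Φ(δ − 1.960) = 0.8, so δ = 1.960 + 0.842 = 2.802.
(Lower-tail contribution to power is negligible for δ > 0.)
δ = d·√n ⇒ d = δ/√n = 2.802/√208 = 0.1943.

d ≈ 0.194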